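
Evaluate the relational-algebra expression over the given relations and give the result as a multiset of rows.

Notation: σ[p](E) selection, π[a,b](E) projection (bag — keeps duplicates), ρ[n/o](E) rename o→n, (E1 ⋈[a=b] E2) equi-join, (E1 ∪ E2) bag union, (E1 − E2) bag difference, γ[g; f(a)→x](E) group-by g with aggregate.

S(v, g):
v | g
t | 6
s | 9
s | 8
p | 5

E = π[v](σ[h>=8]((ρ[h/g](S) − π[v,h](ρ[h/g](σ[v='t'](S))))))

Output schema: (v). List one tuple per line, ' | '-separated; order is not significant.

Per-node cardinality:
  S → 4
  ρ[h/g](S) → 4
  S → 4
  σ[v='t'](S) → 1
  ρ[h/g](σ[v='t'](S)) → 1
  π[v,h](ρ[h/g](σ[v='t'](S))) → 1
  (ρ[h/g](S) − π[v,h](ρ[h/g](σ[v='t'](S)))) → 3
  σ[h>=8]((ρ[h/g](S) − π[v,h](ρ[h/g](σ[v='t'](S))))) → 2
  π[v](σ[h>=8]((ρ[h/g](S) − π[v,h](ρ[h/g](σ[v='t'](S)))))) → 2

== RESULT ==
v
s
s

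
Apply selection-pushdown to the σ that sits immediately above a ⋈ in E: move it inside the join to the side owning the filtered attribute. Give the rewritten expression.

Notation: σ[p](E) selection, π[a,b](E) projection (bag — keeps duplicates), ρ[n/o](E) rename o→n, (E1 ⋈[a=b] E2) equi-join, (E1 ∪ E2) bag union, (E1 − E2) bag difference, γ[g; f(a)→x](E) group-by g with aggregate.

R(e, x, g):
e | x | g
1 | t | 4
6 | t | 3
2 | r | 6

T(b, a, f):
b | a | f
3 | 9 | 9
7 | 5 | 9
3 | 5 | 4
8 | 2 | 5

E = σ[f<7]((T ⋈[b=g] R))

σ filters on f, owned by the left side.
E' = (σ[f<7](T) ⋈[b=g] R)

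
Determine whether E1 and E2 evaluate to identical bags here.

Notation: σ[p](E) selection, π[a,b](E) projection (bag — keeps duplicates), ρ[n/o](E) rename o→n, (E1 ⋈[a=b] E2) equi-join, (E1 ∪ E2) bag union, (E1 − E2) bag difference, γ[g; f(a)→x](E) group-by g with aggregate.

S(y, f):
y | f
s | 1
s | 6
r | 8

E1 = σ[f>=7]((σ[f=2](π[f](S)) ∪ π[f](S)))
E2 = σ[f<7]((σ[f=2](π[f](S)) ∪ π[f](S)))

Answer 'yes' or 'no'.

E1 row counts bottom-up:
  S → 3
  π[f](S) → 3
  σ[f=2](π[f](S)) → 0
  S → 3
  π[f](S) → 3
  (σ[f=2](π[f](S)) ∪ π[f](S)) → 3
  σ[f>=7]((σ[f=2](π[f](S)) ∪ π[f](S))) → 1
E2 row counts bottom-up:
  S → 3
  π[f](S) → 3
  σ[f=2](π[f](S)) → 0
  S → 3
  π[f](S) → 3
  (σ[f=2](π[f](S)) ∪ π[f](S)) → 3
  σ[f<7]((σ[f=2](π[f](S)) ∪ π[f](S))) → 2

E1 result:
f
8
E2 result:
f
1
6
Witness: (6,) appears 0× in E1 but 1× in E2.

no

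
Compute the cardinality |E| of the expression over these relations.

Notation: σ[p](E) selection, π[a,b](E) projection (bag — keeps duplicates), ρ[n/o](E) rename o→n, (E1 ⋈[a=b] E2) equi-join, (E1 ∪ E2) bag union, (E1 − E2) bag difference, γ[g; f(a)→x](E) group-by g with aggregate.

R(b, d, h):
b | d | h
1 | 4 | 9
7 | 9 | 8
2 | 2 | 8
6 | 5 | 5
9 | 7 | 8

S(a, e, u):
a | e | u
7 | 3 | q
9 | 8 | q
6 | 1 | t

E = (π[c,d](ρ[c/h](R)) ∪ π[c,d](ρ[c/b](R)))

Stepwise |·|:
  R → 5
  ρ[c/h](R) → 5
  π[c,d](ρ[c/h](R)) → 5
  R → 5
  ρ[c/b](R) → 5
  π[c,d](ρ[c/b](R)) → 5
  (π[c,d](ρ[c/h](R)) ∪ π[c,d](ρ[c/b](R))) → 10

|E| = 10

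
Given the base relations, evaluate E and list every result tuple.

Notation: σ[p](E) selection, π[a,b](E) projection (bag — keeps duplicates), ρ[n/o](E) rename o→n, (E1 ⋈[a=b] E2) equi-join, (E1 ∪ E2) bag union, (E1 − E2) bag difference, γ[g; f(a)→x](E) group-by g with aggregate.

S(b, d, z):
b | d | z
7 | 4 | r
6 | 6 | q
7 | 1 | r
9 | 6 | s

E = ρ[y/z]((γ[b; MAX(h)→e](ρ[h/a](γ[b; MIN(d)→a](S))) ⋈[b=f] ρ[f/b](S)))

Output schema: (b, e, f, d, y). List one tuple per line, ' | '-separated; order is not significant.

Subexpression sizes:
  S → 4
  γ[b; MIN(d)→a](S) → 3
  ρ[h/a](γ[b; MIN(d)→a](S)) → 3
  γ[b; MAX(h)→e](ρ[h/a](γ[b; MIN(d)→a](S))) → 3
  S → 4
  ρ[f/b](S) → 4
  (γ[b; MAX(h)→e](ρ[h/a](γ[b; MIN(d)→a](S))) ⋈[b=f] ρ[f/b](S)) → 4
  ρ[y/z]((γ[b; MAX(h)→e](ρ[h/a](γ[b; MIN(d)→a](S))) ⋈[b=f] ρ[f/b](S))) → 4

== RESULT ==
b | e | f | d | y
6 | 6 | 6 | 6 | q
7 | 1 | 7 | 1 | r
7 | 1 | 7 | 4 | r
9 | 6 | 9 | 6 | s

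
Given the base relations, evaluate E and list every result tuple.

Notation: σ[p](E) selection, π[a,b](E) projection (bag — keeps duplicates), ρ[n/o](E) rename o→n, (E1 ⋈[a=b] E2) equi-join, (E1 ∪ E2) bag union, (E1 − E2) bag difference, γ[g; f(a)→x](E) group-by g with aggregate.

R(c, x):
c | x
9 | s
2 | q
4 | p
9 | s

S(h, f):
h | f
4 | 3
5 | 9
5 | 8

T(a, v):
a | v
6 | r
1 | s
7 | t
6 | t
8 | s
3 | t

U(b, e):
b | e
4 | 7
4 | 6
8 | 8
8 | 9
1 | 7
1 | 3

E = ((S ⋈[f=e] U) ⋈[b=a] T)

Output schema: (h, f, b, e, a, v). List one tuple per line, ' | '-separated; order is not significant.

Subexpression sizes:
  S → 3
  U → 6
  (S ⋈[f=e] U) → 3
  T → 6
  ((S ⋈[f=e] U) ⋈[b=a] T) → 3

== RESULT ==
h | f | b | e | a | v
4 | 3 | 1 | 3 | 1 | s
5 | 8 | 8 | 8 | 8 | s
5 | 9 | 8 | 9 | 8 | s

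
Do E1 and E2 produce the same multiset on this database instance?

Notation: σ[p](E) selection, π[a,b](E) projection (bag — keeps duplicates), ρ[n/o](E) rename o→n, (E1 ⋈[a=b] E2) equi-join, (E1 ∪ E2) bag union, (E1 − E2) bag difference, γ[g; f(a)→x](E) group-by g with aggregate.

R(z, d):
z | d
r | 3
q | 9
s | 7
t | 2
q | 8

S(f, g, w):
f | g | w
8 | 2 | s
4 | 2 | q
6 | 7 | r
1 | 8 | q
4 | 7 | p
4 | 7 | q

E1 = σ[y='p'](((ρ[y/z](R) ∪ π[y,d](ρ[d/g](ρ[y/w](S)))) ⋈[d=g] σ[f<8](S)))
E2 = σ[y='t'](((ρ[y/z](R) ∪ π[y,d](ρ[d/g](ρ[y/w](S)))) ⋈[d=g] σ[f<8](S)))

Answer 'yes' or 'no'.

E1 row counts bottom-up:
  R → 5
  ρ[y/z](R) → 5
  S → 6
  ρ[y/w](S) → 6
  ρ[d/g](ρ[y/w](S)) → 6
  π[y,d](ρ[d/g](ρ[y/w](S))) → 6
  (ρ[y/z](R) ∪ π[y,d](ρ[d/g](ρ[y/w](S)))) → 11
  S → 6
  σ[f<8](S) → 5
  ((ρ[y/z](R) ∪ π[y,d](ρ[d/g](ρ[y/w](S)))) ⋈[d=g] σ[f<8](S)) → 17
  σ[y='p'](((ρ[y/z](R) ∪ π[y,d](ρ[d/g](ρ[y/w](S)))) ⋈[d=g] σ[f<8](S))) → 3
E2 row counts bottom-up:
  R → 5
  ρ[y/z](R) → 5
  S → 6
  ρ[y/w](S) → 6
  ρ[d/g](ρ[y/w](S)) → 6
  π[y,d](ρ[d/g](ρ[y/w](S))) → 6
  (ρ[y/z](R) ∪ π[y,d](ρ[d/g](ρ[y/w](S)))) → 11
  S → 6
  σ[f<8](S) → 5
  ((ρ[y/z](R) ∪ π[y,d](ρ[d/g](ρ[y/w](S)))) ⋈[d=g] σ[f<8](S)) → 17
  σ[y='t'](((ρ[y/z](R) ∪ π[y,d](ρ[d/g](ρ[y/w](S)))) ⋈[d=g] σ[f<8](S))) → 1

E1 result:
y | d | f | g | w
p | 7 | 4 | 7 | p
p | 7 | 4 | 7 | q
p | 7 | 6 | 7 | r
E2 result:
y | d | f | g | w
t | 2 | 4 | 2 | q
Witness: ('p', 7, 4, 7, 'p') appears 1× in E1 but 0× in E2.

no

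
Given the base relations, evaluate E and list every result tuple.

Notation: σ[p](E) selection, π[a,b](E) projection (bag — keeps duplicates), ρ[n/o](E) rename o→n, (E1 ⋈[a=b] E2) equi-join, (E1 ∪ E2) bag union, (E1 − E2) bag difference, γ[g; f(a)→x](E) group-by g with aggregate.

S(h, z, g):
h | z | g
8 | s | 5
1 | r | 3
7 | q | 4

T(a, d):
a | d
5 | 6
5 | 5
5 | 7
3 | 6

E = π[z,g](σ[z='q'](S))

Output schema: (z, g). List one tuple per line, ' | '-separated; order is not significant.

Stepwise |·|:
  S → 3
  σ[z='q'](S) → 1
  π[z,g](σ[z='q'](S)) → 1

== RESULT ==
z | g
q | 4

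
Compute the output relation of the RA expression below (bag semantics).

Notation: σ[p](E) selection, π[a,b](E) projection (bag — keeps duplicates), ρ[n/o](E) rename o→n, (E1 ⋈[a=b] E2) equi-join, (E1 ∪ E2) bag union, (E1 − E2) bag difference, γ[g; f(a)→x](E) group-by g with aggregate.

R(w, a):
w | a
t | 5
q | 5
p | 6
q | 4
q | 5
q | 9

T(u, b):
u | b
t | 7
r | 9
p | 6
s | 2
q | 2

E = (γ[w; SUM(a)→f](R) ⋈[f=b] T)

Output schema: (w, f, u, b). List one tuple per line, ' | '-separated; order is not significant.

Row counts bottom-up:
  R → 6
  γ[w; SUM(a)→f](R) → 3
  T → 5
  (γ[w; SUM(a)→f](R) ⋈[f=b] T) → 1

== RESULT ==
w | f | u | b
p | 6 | p | 6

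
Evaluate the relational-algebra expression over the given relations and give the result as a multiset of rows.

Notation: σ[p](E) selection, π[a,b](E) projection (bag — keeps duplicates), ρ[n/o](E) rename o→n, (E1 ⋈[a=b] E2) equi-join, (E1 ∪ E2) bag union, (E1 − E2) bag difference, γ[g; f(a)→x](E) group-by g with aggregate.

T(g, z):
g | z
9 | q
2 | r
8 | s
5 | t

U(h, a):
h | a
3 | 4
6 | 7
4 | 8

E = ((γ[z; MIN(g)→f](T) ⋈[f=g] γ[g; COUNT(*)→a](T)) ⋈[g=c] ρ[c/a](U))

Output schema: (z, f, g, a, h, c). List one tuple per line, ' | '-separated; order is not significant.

Per-node cardinality:
  T → 4
  γ[z; MIN(g)→f](T) → 4
  T → 4
  γ[g; COUNT(*)→a](T) → 4
  (γ[z; MIN(g)→f](T) ⋈[f=g] γ[g; COUNT(*)→a](T)) → 4
  U → 3
  ρ[c/a](U) → 3
  ((γ[z; MIN(g)→f](T) ⋈[f=g] γ[g; COUNT(*)→a](T)) ⋈[g=c] ρ[c/a](U)) → 1

== RESULT ==
z | f | g | a | h | c
s | 8 | 8 | 1 | 4 | 8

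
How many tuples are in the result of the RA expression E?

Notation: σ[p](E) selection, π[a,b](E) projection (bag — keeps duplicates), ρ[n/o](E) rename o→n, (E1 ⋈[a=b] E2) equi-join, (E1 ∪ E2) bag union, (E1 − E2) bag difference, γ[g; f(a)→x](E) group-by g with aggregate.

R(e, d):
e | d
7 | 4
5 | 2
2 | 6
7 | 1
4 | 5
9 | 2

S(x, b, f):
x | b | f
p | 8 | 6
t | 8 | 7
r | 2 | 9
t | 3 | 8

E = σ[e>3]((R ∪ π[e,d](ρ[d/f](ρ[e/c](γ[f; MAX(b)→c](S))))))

Subexpression sizes:
  R → 6
  S → 4
  γ[f; MAX(b)→c](S) → 4
  ρ[e/c](γ[f; MAX(b)→c](S)) → 4
  ρ[d/f](ρ[e/c](γ[f; MAX(b)→c](S))) → 4
  π[e,d](ρ[d/f](ρ[e/c](γ[f; MAX(b)→c](S)))) → 4
  (R ∪ π[e,d](ρ[d/f](ρ[e/c](γ[f; MAX(b)→c](S))))) → 10
  σ[e>3]((R ∪ π[e,d](ρ[d/f](ρ[e/c](γ[f; MAX(b)→c](S)))))) → 7

|E| = 7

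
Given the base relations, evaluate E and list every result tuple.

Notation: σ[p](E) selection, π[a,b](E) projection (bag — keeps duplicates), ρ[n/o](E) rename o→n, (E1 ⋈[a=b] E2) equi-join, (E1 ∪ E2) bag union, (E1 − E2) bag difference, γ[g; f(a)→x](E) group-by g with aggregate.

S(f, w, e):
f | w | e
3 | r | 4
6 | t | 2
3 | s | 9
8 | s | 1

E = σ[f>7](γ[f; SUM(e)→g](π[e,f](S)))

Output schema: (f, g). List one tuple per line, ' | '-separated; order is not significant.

Row counts bottom-up:
  S → 4
  π[e,f](S) → 4
  γ[f; SUM(e)→g](π[e,f](S)) → 3
  σ[f>7](γ[f; SUM(e)→g](π[e,f](S))) → 1

== RESULT ==
f | g
8 | 1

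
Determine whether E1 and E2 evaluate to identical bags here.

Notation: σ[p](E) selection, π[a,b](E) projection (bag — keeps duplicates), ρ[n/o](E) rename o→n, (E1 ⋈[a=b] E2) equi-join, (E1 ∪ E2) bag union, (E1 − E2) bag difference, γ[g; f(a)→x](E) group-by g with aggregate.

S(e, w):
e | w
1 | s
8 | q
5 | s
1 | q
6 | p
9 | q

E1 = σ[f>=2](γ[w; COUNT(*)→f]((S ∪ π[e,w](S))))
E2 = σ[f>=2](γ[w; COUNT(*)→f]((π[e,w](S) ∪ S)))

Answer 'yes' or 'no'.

E1 stepwise |·|:
  S → 6
  S → 6
  π[e,w](S) → 6
  (S ∪ π[e,w](S)) → 12
  γ[w; COUNT(*)→f]((S ∪ π[e,w](S))) → 3
  σ[f>=2](γ[w; COUNT(*)→f]((S ∪ π[e,w](S)))) → 3
E2 stepwise |·|:
  S → 6
  π[e,w](S) → 6
  S → 6
  (π[e,w](S) ∪ S) → 12
  γ[w; COUNT(*)→f]((π[e,w](S) ∪ S)) → 3
  σ[f>=2](γ[w; COUNT(*)→f]((π[e,w](S) ∪ S))) → 3

E1 and E2 produce the same multiset:
w | f
p | 2
q | 6
s | 4

yes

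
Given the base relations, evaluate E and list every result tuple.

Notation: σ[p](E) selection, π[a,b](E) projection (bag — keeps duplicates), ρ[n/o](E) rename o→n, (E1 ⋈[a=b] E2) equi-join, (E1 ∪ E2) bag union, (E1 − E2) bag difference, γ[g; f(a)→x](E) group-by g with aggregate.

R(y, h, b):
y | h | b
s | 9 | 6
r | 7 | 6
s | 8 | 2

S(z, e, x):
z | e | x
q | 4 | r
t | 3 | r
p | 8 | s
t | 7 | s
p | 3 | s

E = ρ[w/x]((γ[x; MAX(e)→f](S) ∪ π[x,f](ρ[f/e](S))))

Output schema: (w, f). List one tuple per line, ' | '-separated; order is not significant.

Row counts bottom-up:
  S → 5
  γ[x; MAX(e)→f](S) → 2
  S → 5
  ρ[f/e](S) → 5
  π[x,f](ρ[f/e](S)) → 5
  (γ[x; MAX(e)→f](S) ∪ π[x,f](ρ[f/e](S))) → 7
  ρ[w/x]((γ[x; MAX(e)→f](S) ∪ π[x,f](ρ[f/e](S)))) → 7

== RESULT ==
w | f
r | 3
r | 4
r | 4
s | 3
s | 7
s | 8
s | 8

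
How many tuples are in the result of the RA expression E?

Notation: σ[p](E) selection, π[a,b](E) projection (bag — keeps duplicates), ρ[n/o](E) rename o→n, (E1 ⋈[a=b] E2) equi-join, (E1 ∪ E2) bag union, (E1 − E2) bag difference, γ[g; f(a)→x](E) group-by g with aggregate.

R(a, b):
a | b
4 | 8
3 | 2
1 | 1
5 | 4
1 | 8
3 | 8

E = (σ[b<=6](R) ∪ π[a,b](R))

Subexpression sizes:
  R → 6
  σ[b<=6](R) → 3
  R → 6
  π[a,b](R) → 6
  (σ[b<=6](R) ∪ π[a,b](R)) → 9

|E| = 9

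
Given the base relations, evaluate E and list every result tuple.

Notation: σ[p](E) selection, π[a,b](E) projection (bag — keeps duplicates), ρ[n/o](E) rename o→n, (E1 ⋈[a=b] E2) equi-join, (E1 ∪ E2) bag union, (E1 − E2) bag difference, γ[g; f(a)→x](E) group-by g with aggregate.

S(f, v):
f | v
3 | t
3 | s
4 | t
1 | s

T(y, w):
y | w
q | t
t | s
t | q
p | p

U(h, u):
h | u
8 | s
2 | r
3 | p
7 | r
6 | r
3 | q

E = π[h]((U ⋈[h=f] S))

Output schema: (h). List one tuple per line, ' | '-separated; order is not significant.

Subexpression sizes:
  U → 6
  S → 4
  (U ⋈[h=f] S) → 4
  π[h]((U ⋈[h=f] S)) → 4

== RESULT ==
h
3
3
3
3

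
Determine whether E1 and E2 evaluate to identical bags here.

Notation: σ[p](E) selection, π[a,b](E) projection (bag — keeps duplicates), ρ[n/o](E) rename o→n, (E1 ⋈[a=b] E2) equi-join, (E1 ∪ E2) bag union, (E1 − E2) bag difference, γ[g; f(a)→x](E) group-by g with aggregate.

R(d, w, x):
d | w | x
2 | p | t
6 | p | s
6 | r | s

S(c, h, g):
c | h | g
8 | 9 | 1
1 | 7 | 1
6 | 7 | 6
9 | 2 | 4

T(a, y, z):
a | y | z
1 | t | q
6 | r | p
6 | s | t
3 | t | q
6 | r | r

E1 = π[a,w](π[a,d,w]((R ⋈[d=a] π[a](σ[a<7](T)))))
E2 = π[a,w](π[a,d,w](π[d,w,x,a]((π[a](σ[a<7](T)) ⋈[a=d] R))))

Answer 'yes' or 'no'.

E1 subexpression sizes:
  R → 3
  T → 5
  σ[a<7](T) → 5
  π[a](σ[a<7](T)) → 5
  (R ⋈[d=a] π[a](σ[a<7](T))) → 6
  π[a,d,w]((R ⋈[d=a] π[a](σ[a<7](T)))) → 6
  π[a,w](π[a,d,w]((R ⋈[d=a] π[a](σ[a<7](T))))) → 6
E2 subexpression sizes:
  T → 5
  σ[a<7](T) → 5
  π[a](σ[a<7](T)) → 5
  R → 3
  (π[a](σ[a<7](T)) ⋈[a=d] R) → 6
  π[d,w,x,a]((π[a](σ[a<7](T)) ⋈[a=d] R)) → 6
  π[a,d,w](π[d,w,x,a]((π[a](σ[a<7](T)) ⋈[a=d] R))) → 6
  π[a,w](π[a,d,w](π[d,w,x,a]((π[a](σ[a<7](T)) ⋈[a=d] R)))) → 6

E1 and E2 produce the same multiset:
a | w
6 | p
6 | p
6 | p
6 | r
6 | r
6 | r

yes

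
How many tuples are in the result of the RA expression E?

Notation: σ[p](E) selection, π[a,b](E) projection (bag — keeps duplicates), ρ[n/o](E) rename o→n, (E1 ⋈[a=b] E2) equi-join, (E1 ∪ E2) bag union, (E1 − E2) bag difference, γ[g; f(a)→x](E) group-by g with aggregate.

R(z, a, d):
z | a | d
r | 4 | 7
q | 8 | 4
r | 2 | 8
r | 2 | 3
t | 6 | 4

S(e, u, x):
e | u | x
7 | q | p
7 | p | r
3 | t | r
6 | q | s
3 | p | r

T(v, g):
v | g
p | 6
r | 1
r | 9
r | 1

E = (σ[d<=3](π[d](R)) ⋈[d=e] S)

Stepwise |·|:
  R → 5
  π[d](R) → 5
  σ[d<=3](π[d](R)) → 1
  S → 5
  (σ[d<=3](π[d](R)) ⋈[d=e] S) → 2

|E| = 2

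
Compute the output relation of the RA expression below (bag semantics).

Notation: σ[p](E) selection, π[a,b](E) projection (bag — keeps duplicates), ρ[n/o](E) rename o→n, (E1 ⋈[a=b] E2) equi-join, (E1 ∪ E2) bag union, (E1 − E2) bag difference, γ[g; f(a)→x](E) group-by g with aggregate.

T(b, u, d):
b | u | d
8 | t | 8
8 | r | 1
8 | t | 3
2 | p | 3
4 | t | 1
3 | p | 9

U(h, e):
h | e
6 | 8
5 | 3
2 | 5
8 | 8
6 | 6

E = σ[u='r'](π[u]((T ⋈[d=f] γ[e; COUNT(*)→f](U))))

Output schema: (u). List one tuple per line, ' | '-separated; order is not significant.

Per-node cardinality:
  T → 6
  U → 5
  γ[e; COUNT(*)→f](U) → 4
  (T ⋈[d=f] γ[e; COUNT(*)→f](U)) → 6
  π[u]((T ⋈[d=f] γ[e; COUNT(*)→f](U))) → 6
  σ[u='r'](π[u]((T ⋈[d=f] γ[e; COUNT(*)→f](U)))) → 3

== RESULT ==
u
r
r
r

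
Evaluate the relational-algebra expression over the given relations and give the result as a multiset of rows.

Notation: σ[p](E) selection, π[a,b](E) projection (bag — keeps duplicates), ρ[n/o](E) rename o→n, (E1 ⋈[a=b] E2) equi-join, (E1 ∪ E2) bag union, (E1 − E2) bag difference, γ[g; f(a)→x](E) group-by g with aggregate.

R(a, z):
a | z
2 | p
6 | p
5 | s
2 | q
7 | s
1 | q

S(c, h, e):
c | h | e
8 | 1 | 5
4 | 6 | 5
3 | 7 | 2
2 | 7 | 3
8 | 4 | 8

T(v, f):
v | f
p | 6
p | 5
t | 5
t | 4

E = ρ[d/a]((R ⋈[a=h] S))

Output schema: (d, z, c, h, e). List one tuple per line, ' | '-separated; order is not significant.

Row counts bottom-up:
  R → 6
  S → 5
  (R ⋈[a=h] S) → 4
  ρ[d/a]((R ⋈[a=h] S)) → 4

== RESULT ==
d | z | c | h | e
1 | q | 8 | 1 | 5
6 | p | 4 | 6 | 5
7 | s | 2 | 7 | 3
7 | s | 3 | 7 | 2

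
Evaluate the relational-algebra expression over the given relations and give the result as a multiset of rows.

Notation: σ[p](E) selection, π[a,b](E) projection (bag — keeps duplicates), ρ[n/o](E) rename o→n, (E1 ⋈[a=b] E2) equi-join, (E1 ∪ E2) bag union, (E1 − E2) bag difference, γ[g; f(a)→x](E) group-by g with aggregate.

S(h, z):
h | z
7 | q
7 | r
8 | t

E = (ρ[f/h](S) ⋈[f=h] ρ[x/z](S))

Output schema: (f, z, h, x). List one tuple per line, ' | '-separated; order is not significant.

Subexpression sizes:
  S → 3
  ρ[f/h](S) → 3
  S → 3
  ρ[x/z](S) → 3
  (ρ[f/h](S) ⋈[f=h] ρ[x/z](S)) → 5

== RESULT ==
f | z | h | x
7 | q | 7 | q
7 | q | 7 | r
7 | r | 7 | q
7 | r | 7 | r
8 | t | 8 | t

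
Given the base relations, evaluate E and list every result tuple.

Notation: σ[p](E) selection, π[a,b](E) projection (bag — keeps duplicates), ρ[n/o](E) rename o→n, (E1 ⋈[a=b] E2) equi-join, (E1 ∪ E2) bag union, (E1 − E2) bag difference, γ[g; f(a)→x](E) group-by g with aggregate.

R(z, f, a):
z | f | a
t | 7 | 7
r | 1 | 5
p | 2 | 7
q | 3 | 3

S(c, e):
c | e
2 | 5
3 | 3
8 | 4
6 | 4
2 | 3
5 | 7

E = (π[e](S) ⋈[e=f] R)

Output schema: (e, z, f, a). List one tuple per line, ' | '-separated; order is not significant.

Per-node cardinality:
  S → 6
  π[e](S) → 6
  R → 4
  (π[e](S) ⋈[e=f] R) → 3

== RESULT ==
e | z | f | a
3 | q | 3 | 3
3 | q | 3 | 3
7 | t | 7 | 7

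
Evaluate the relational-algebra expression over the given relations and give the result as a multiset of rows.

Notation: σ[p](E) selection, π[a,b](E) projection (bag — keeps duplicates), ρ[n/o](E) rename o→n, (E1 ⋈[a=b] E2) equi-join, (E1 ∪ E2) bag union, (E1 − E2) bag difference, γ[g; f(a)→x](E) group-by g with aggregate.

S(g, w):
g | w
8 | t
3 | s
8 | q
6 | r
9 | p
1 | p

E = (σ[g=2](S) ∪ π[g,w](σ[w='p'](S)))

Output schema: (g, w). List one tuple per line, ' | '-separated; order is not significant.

Stepwise |·|:
  S → 6
  σ[g=2](S) → 0
  S → 6
  σ[w='p'](S) → 2
  π[g,w](σ[w='p'](S)) → 2
  (σ[g=2](S) ∪ π[g,w](σ[w='p'](S))) → 2

== RESULT ==
g | w
1 | p
9 | p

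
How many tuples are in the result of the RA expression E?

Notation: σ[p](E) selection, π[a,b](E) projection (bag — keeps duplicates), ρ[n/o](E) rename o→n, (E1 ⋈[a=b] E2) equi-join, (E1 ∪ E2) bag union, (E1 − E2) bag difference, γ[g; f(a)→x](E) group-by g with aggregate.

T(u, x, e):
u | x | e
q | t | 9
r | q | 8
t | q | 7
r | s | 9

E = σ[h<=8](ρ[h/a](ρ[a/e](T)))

Stepwise |·|:
  T → 4
  ρ[a/e](T) → 4
  ρ[h/a](ρ[a/e](T)) → 4
  σ[h<=8](ρ[h/a](ρ[a/e](T))) → 2

|E| = 2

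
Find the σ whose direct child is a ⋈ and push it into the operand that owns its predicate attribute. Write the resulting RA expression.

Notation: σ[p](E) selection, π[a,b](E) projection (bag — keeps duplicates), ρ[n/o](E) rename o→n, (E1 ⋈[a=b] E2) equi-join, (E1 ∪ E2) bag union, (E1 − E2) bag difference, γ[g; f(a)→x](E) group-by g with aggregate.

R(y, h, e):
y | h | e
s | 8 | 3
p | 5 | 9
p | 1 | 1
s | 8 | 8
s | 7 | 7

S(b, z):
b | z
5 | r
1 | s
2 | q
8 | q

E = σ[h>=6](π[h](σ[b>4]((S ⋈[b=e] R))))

σ filters on b, owned by the left side.
E' = σ[h>=6](π[h]((σ[b>4](S) ⋈[b=e] R)))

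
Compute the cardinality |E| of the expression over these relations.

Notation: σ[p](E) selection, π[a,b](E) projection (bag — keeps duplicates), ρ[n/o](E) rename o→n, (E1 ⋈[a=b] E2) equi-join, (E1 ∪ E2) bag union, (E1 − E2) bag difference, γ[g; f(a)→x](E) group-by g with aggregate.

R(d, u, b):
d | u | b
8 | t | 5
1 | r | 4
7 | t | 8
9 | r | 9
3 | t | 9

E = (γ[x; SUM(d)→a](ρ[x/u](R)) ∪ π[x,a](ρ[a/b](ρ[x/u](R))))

Subexpression sizes:
  R → 5
  ρ[x/u](R) → 5
  γ[x; SUM(d)→a](ρ[x/u](R)) → 2
  R → 5
  ρ[x/u](R) → 5
  ρ[a/b](ρ[x/u](R)) → 5
  π[x,a](ρ[a/b](ρ[x/u](R))) → 5
  (γ[x; SUM(d)→a](ρ[x/u](R)) ∪ π[x,a](ρ[a/b](ρ[x/u](R)))) → 7

|E| = 7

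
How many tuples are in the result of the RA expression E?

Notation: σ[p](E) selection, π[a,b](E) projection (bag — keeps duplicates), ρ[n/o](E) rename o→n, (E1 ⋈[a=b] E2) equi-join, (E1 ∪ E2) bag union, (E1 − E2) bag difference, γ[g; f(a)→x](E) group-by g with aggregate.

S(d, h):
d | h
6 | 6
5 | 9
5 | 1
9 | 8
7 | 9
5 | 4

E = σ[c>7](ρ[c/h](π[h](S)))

Subexpression sizes:
  S → 6
  π[h](S) → 6
  ρ[c/h](π[h](S)) → 6
  σ[c>7](ρ[c/h](π[h](S))) → 3

|E| = 3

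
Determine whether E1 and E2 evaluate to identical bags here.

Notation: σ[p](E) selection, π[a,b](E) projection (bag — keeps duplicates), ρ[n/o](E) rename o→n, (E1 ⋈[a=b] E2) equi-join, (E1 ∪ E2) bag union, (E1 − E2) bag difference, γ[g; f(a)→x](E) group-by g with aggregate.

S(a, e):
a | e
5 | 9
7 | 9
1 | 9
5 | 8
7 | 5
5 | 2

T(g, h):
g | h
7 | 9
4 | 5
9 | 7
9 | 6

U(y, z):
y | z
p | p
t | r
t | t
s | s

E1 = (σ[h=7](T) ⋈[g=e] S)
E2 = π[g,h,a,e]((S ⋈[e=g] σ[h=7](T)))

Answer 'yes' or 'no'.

E1 subexpression sizes:
  T → 4
  σ[h=7](T) → 1
  S → 6
  (σ[h=7](T) ⋈[g=e] S) → 3
E2 subexpression sizes:
  S → 6
  T → 4
  σ[h=7](T) → 1
  (S ⋈[e=g] σ[h=7](T)) → 3
  π[g,h,a,e]((S ⋈[e=g] σ[h=7](T))) → 3

E1 and E2 produce the same multiset:
g | h | a | e
9 | 7 | 1 | 9
9 | 7 | 5 | 9
9 | 7 | 7 | 9

yes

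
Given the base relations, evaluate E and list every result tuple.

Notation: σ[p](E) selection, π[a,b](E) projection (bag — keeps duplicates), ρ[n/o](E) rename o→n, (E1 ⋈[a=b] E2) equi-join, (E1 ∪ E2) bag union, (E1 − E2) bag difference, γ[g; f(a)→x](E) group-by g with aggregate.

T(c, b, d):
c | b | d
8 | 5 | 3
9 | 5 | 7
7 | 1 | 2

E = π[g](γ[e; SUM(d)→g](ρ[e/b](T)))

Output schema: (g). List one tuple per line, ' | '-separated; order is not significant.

Row counts bottom-up:
  T → 3
  ρ[e/b](T) → 3
  γ[e; SUM(d)→g](ρ[e/b](T)) → 2
  π[g](γ[e; SUM(d)→g](ρ[e/b](T))) → 2

== RESULT ==
g
2
10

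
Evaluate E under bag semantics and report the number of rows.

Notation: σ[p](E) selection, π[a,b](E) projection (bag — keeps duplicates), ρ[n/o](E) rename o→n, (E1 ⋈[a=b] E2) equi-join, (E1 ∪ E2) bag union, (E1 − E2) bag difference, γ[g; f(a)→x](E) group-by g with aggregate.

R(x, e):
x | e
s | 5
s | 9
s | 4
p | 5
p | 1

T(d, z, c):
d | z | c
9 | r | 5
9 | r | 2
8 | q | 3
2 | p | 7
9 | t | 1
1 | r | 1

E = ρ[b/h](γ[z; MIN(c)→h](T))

Per-node cardinality:
  T → 6
  γ[z; MIN(c)→h](T) → 4
  ρ[b/h](γ[z; MIN(c)→h](T)) → 4

|E| = 4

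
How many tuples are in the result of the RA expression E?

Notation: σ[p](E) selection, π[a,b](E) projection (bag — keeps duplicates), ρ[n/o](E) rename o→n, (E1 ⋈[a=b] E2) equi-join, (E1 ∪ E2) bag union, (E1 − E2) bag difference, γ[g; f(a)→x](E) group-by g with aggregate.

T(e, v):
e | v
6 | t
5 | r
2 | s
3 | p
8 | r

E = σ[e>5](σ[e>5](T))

Stepwise |·|:
  T → 5
  σ[e>5](T) → 2
  σ[e>5](σ[e>5](T)) → 2

|E| = 2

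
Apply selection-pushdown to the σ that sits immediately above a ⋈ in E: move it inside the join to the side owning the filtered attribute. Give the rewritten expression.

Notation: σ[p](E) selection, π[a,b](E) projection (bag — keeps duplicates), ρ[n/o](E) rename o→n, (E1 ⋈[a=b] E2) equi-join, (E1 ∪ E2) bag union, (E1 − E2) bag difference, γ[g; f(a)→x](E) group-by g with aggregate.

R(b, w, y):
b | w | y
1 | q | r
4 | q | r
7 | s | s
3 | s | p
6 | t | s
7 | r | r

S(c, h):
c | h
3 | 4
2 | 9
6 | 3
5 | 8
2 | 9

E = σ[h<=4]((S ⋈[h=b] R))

σ filters on h, owned by the left side.
E' = (σ[h<=4](S) ⋈[h=b] R)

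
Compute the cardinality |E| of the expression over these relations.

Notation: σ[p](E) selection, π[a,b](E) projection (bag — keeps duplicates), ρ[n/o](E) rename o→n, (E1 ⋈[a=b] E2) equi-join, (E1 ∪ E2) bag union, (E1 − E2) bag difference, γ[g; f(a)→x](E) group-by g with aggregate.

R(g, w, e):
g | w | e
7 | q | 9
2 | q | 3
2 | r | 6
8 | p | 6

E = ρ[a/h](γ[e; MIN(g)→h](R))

Stepwise |·|:
  R → 4
  γ[e; MIN(g)→h](R) → 3
  ρ[a/h](γ[e; MIN(g)→h](R)) → 3

|E| = 3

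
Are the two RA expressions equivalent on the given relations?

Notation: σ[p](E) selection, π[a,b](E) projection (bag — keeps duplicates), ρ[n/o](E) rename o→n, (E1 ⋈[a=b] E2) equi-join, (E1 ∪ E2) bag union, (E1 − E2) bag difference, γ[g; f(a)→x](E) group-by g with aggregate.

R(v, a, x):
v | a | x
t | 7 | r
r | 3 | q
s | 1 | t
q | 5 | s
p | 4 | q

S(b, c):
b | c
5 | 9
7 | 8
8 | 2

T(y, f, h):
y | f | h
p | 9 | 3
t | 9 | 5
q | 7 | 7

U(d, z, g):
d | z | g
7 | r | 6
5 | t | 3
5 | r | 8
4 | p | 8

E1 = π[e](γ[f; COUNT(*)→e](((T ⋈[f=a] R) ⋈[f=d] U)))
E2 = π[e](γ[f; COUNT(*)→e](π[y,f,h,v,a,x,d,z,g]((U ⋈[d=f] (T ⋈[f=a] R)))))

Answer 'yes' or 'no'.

E1 row counts bottom-up:
  T → 3
  R → 5
  (T ⋈[f=a] R) → 1
  U → 4
  ((T ⋈[f=a] R) ⋈[f=d] U) → 1
  γ[f; COUNT(*)→e](((T ⋈[f=a] R) ⋈[f=d] U)) → 1
  π[e](γ[f; COUNT(*)→e](((T ⋈[f=a] R) ⋈[f=d] U))) → 1
E2 row counts bottom-up:
  U → 4
  T → 3
  R → 5
  (T ⋈[f=a] R) → 1
  (U ⋈[d=f] (T ⋈[f=a] R)) → 1
  π[y,f,h,v,a,x,d,z,g]((U ⋈[d=f] (T ⋈[f=a] R))) → 1
  γ[f; COUNT(*)→e](π[y,f,h,v,a,x,d,z,g]((U ⋈[d=f] (T ⋈[f=a] R)))) → 1
  π[e](γ[f; COUNT(*)→e](π[y,f,h,v,a,x,d,z,g]((U ⋈[d=f] (T ⋈[f=a] R))))) → 1

E1 and E2 produce the same multiset:
e
1

yes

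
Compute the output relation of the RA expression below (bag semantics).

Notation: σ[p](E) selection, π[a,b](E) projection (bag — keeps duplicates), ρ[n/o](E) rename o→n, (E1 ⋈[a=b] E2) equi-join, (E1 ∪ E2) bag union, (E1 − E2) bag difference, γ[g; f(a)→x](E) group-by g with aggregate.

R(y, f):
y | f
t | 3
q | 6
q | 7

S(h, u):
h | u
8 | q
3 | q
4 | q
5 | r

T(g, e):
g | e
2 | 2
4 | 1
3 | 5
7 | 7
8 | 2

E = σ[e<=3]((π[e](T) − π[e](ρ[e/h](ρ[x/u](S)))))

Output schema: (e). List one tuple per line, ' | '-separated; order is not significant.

Stepwise |·|:
  T → 5
  π[e](T) → 5
  S → 4
  ρ[x/u](S) → 4
  ρ[e/h](ρ[x/u](S)) → 4
  π[e](ρ[e/h](ρ[x/u](S))) → 4
  (π[e](T) − π[e](ρ[e/h](ρ[x/u](S)))) → 4
  σ[e<=3]((π[e](T) − π[e](ρ[e/h](ρ[x/u](S))))) → 3

== RESULT ==
e
1
2
2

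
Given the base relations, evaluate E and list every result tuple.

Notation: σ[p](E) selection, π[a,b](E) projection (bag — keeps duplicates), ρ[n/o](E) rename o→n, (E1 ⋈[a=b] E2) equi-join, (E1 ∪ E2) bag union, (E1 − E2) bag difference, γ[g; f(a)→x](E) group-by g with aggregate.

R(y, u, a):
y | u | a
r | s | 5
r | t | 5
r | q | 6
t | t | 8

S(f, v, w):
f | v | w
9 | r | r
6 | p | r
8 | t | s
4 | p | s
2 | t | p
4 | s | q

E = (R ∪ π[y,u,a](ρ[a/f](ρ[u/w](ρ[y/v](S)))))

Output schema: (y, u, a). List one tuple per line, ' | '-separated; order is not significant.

Per-node cardinality:
  R → 4
  S → 6
  ρ[y/v](S) → 6
  ρ[u/w](ρ[y/v](S)) → 6
  ρ[a/f](ρ[u/w](ρ[y/v](S))) → 6
  π[y,u,a](ρ[a/f](ρ[u/w](ρ[y/v](S)))) → 6
  (R ∪ π[y,u,a](ρ[a/f](ρ[u/w](ρ[y/v](S))))) → 10

== RESULT ==
y | u | a
p | r | 6
p | s | 4
r | q | 6
r | r | 9
r | s | 5
r | t | 5
s | q | 4
t | p | 2
t | s | 8
t | t | 8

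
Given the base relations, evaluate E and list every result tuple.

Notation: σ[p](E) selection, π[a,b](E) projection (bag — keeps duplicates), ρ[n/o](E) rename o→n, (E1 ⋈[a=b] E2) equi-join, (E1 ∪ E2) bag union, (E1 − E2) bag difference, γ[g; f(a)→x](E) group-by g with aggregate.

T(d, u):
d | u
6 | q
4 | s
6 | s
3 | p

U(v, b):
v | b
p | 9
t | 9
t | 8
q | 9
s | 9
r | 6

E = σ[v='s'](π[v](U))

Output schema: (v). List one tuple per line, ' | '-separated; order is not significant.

Stepwise |·|:
  U → 6
  π[v](U) → 6
  σ[v='s'](π[v](U)) → 1

== RESULT ==
v
s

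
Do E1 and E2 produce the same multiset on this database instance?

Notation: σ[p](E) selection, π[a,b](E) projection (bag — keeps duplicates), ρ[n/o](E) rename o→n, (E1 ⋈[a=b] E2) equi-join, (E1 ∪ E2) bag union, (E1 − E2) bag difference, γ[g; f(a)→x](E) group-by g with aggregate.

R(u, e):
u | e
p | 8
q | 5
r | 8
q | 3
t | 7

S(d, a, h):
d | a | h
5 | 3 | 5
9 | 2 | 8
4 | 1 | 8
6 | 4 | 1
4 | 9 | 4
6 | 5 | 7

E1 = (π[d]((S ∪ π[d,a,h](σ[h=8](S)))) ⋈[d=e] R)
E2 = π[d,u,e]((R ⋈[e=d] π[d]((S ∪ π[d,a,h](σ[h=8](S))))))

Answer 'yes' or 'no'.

E1 per-node cardinality:
  S → 6
  S → 6
  σ[h=8](S) → 2
  π[d,a,h](σ[h=8](S)) → 2
  (S ∪ π[d,a,h](σ[h=8](S))) → 8
  π[d]((S ∪ π[d,a,h](σ[h=8](S)))) → 8
  R → 5
  (π[d]((S ∪ π[d,a,h](σ[h=8](S)))) ⋈[d=e] R) → 1
E2 per-node cardinality:
  R → 5
  S → 6
  S → 6
  σ[h=8](S) → 2
  π[d,a,h](σ[h=8](S)) → 2
  (S ∪ π[d,a,h](σ[h=8](S))) → 8
  π[d]((S ∪ π[d,a,h](σ[h=8](S)))) → 8
  (R ⋈[e=d] π[d]((S ∪ π[d,a,h](σ[h=8](S))))) → 1
  π[d,u,e]((R ⋈[e=d] π[d]((S ∪ π[d,a,h](σ[h=8](S)))))) → 1

E1 and E2 produce the same multiset:
d | u | e
5 | q | 5

yes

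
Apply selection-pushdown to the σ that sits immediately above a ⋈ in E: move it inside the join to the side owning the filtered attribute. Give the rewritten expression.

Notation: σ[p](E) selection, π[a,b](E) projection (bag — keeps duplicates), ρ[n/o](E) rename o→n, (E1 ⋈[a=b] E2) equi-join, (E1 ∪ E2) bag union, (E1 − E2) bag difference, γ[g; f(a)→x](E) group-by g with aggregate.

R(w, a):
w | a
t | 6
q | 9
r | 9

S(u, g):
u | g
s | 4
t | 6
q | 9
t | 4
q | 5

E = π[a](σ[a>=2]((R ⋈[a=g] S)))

σ filters on a, owned by the left side.
E' = π[a]((σ[a>=2](R) ⋈[a=g] S))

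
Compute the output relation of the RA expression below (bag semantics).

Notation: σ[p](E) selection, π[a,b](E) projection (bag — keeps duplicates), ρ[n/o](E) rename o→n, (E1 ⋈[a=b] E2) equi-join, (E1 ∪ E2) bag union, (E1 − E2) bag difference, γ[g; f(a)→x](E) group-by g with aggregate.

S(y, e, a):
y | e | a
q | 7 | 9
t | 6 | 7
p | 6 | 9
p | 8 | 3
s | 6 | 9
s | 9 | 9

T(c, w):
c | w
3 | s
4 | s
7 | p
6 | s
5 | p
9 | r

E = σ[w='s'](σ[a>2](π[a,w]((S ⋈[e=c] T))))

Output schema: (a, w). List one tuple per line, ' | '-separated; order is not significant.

Per-node cardinality:
  S → 6
  T → 6
  (S ⋈[e=c] T) → 5
  π[a,w]((S ⋈[e=c] T)) → 5
  σ[a>2](π[a,w]((S ⋈[e=c] T))) → 5
  σ[w='s'](σ[a>2](π[a,w]((S ⋈[e=c] T)))) → 3

== RESULT ==
a | w
7 | s
9 | s
9 | s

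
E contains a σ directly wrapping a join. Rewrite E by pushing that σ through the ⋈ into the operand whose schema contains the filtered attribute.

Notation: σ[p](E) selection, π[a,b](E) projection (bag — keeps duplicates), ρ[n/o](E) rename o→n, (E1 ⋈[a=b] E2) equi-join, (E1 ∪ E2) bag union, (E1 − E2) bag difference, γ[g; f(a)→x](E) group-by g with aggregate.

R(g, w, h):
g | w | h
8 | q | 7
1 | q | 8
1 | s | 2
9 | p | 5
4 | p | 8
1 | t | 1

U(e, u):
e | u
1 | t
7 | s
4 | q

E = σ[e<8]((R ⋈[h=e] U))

σ filters on e, owned by the right side.
E' = (R ⋈[h=e] σ[e<8](U))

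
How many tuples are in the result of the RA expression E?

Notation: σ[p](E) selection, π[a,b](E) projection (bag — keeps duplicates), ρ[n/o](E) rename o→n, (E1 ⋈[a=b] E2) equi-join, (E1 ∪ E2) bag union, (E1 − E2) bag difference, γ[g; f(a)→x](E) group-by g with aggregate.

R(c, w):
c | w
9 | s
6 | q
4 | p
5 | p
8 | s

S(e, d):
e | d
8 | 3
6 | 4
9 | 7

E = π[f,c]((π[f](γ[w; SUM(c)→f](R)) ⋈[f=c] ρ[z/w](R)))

Stepwise |·|:
  R → 5
  γ[w; SUM(c)→f](R) → 3
  π[f](γ[w; SUM(c)→f](R)) → 3
  R → 5
  ρ[z/w](R) → 5
  (π[f](γ[w; SUM(c)→f](R)) ⋈[f=c] ρ[z/w](R)) → 2
  π[f,c]((π[f](γ[w; SUM(c)→f](R)) ⋈[f=c] ρ[z/w](R))) → 2

|E| = 2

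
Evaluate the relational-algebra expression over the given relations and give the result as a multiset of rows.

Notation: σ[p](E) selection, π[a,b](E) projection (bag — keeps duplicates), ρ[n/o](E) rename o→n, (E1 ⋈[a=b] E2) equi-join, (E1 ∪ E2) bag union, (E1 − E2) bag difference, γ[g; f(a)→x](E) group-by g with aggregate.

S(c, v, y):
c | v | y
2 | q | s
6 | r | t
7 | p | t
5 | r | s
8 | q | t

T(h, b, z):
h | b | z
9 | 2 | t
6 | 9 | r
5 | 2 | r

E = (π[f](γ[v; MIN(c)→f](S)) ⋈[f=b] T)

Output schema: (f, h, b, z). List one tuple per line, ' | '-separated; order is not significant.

Row counts bottom-up:
  S → 5
  γ[v; MIN(c)→f](S) → 3
  π[f](γ[v; MIN(c)→f](S)) → 3
  T → 3
  (π[f](γ[v; MIN(c)→f](S)) ⋈[f=b] T) → 2

== RESULT ==
f | h | b | z
2 | 5 | 2 | r
2 | 9 | 2 | t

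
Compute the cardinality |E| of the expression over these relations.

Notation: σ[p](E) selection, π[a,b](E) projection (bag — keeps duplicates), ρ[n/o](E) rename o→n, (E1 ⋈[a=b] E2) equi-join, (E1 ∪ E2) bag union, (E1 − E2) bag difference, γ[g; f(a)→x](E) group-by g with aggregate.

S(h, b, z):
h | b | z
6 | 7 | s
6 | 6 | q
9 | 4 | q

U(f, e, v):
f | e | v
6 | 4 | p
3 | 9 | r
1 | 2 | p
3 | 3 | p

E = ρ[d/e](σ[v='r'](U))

Per-node cardinality:
  U → 4
  σ[v='r'](U) → 1
  ρ[d/e](σ[v='r'](U)) → 1

|E| = 1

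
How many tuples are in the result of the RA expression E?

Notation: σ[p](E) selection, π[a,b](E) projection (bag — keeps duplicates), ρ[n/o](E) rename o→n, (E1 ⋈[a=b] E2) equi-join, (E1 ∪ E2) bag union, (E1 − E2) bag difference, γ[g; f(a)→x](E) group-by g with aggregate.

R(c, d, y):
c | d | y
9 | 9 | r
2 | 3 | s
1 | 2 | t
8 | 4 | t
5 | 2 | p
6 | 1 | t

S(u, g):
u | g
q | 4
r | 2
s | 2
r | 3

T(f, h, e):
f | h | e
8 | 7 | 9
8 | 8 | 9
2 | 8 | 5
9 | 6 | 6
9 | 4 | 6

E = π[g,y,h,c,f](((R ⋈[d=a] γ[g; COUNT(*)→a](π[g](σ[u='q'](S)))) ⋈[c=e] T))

Per-node cardinality:
  R → 6
  S → 4
  σ[u='q'](S) → 1
  π[g](σ[u='q'](S)) → 1
  γ[g; COUNT(*)→a](π[g](σ[u='q'](S))) → 1
  (R ⋈[d=a] γ[g; COUNT(*)→a](π[g](σ[u='q'](S)))) → 1
  T → 5
  ((R ⋈[d=a] γ[g; COUNT(*)→a](π[g](σ[u='q'](S)))) ⋈[c=e] T) → 2
  π[g,y,h,c,f](((R ⋈[d=a] γ[g; COUNT(*)→a](π[g](σ[u='q'](S)))) ⋈[c=e] T)) → 2

|E| = 2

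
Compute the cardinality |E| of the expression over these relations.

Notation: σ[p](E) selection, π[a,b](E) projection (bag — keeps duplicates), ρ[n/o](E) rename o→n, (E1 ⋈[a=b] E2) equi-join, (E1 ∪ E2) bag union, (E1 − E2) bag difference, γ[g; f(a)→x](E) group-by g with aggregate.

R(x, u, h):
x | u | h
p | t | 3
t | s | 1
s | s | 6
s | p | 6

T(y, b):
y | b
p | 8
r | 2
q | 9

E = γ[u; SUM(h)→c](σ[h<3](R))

Stepwise |·|:
  R → 4
  σ[h<3](R) → 1
  γ[u; SUM(h)→c](σ[h<3](R)) → 1

|E| = 1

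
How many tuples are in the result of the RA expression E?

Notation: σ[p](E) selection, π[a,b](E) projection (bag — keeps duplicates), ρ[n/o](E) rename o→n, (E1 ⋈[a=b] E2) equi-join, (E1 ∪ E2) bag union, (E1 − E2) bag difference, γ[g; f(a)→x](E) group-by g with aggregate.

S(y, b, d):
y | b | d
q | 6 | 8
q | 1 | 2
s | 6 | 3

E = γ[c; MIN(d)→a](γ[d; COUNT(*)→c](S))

Row counts bottom-up:
  S → 3
  γ[d; COUNT(*)→c](S) → 3
  γ[c; MIN(d)→a](γ[d; COUNT(*)→c](S)) → 1

|E| = 1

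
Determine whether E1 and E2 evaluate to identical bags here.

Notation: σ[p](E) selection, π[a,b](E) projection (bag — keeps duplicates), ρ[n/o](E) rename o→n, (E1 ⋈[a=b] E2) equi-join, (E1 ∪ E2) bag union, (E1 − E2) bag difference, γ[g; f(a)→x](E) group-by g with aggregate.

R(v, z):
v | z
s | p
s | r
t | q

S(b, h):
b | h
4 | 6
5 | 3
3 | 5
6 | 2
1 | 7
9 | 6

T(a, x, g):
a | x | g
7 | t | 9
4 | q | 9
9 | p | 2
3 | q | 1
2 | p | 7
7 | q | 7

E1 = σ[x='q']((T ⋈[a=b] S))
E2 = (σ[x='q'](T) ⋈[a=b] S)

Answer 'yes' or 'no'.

E1 stepwise |·|:
  T → 6
  S → 6
  (T ⋈[a=b] S) → 3
  σ[x='q']((T ⋈[a=b] S)) → 2
E2 stepwise |·|:
  T → 6
  σ[x='q'](T) → 3
  S → 6
  (σ[x='q'](T) ⋈[a=b] S) → 2

E1 and E2 produce the same multiset:
a | x | g | b | h
3 | q | 1 | 3 | 5
4 | q | 9 | 4 | 6

yes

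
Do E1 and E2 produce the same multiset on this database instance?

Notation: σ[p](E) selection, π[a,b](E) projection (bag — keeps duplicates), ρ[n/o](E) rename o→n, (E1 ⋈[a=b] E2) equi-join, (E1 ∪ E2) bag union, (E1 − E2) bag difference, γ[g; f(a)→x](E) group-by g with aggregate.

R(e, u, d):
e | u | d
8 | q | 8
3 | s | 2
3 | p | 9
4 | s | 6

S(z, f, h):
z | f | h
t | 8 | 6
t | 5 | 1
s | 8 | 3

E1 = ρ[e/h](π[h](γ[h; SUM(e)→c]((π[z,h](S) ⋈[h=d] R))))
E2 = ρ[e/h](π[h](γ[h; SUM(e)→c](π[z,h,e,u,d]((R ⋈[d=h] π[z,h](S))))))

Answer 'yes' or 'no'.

E1 per-node cardinality:
  S → 3
  π[z,h](S) → 3
  R → 4
  (π[z,h](S) ⋈[h=d] R) → 1
  γ[h; SUM(e)→c]((π[z,h](S) ⋈[h=d] R)) → 1
  π[h](γ[h; SUM(e)→c]((π[z,h](S) ⋈[h=d] R))) → 1
  ρ[e/h](π[h](γ[h; SUM(e)→c]((π[z,h](S) ⋈[h=d] R)))) → 1
E2 per-node cardinality:
  R → 4
  S → 3
  π[z,h](S) → 3
  (R ⋈[d=h] π[z,h](S)) → 1
  π[z,h,e,u,d]((R ⋈[d=h] π[z,h](S))) → 1
  γ[h; SUM(e)→c](π[z,h,e,u,d]((R ⋈[d=h] π[z,h](S)))) → 1
  π[h](γ[h; SUM(e)→c](π[z,h,e,u,d]((R ⋈[d=h] π[z,h](S))))) → 1
  ρ[e/h](π[h](γ[h; SUM(e)→c](π[z,h,e,u,d]((R ⋈[d=h] π[z,h](S)))))) → 1

E1 and E2 produce the same multiset:
e
6

yes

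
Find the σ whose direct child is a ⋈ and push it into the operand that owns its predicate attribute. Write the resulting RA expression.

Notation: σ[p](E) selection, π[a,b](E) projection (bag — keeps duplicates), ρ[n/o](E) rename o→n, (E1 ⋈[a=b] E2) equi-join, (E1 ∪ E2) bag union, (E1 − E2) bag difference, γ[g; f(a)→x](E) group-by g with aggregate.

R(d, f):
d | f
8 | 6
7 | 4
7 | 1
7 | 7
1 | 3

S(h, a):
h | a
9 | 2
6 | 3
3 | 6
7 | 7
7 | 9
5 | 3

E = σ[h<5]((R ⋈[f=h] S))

σ filters on h, owned by the right side.
E' = (R ⋈[f=h] σ[h<5](S))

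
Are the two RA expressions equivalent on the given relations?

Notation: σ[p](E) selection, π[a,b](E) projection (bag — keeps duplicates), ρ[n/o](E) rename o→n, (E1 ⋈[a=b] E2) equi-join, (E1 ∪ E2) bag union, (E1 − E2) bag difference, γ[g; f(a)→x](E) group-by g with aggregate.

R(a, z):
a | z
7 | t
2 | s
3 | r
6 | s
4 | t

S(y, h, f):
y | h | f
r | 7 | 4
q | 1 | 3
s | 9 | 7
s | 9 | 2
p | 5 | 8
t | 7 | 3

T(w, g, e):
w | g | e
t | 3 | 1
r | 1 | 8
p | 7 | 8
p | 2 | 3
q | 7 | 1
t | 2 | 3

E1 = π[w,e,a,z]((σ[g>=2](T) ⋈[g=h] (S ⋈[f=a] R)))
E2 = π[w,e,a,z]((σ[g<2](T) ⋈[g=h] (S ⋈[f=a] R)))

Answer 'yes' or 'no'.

E1 per-node cardinality:
  T → 6
  σ[g>=2](T) → 5
  S → 6
  R → 5
  (S ⋈[f=a] R) → 5
  (σ[g>=2](T) ⋈[g=h] (S ⋈[f=a] R)) → 4
  π[w,e,a,z]((σ[g>=2](T) ⋈[g=h] (S ⋈[f=a] R))) → 4
E2 per-node cardinality:
  T → 6
  σ[g<2](T) → 1
  S → 6
  R → 5
  (S ⋈[f=a] R) → 5
  (σ[g<2](T) ⋈[g=h] (S ⋈[f=a] R)) → 1
  π[w,e,a,z]((σ[g<2](T) ⋈[g=h] (S ⋈[f=a] R))) → 1

E1 result:
w | e | a | z
p | 8 | 3 | r
p | 8 | 4 | t
q | 1 | 3 | r
q | 1 | 4 | t
E2 result:
w | e | a | z
r | 8 | 3 | r
Witness: ('r', 8, 3, 'r') appears 0× in E1 but 1× in E2.

no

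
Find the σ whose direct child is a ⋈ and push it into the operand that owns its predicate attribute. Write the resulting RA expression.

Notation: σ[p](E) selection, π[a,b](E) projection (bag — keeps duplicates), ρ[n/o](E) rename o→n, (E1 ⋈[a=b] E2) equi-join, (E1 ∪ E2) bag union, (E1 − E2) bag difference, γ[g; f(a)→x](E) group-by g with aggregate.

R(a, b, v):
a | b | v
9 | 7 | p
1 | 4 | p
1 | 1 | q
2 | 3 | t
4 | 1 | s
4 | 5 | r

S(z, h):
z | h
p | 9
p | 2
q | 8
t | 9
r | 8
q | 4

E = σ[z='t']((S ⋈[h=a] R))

σ filters on z, owned by the left side.
E' = (σ[z='t'](S) ⋈[h=a] R)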